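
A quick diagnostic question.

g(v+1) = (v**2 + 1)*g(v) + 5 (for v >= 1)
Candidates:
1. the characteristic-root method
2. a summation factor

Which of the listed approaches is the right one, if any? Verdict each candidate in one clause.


Best approach: a summation factor — first-order linear but the coefficient v**2 + 1 moves with the index — divide by the cumulative product and telescope.
- the characteristic-root method — an index-dependent weight blocks the pure exponential ansatz.
- a summation factor: applies; the problem has the shape this method handles.


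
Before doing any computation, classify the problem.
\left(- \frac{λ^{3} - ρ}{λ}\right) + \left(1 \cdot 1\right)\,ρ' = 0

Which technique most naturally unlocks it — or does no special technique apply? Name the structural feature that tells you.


Verdict: a linear integrating factor — linear in the unknown with genuine forcing: multiply through by the exponential of the integrated coefficient and the left side closes into one derivative.


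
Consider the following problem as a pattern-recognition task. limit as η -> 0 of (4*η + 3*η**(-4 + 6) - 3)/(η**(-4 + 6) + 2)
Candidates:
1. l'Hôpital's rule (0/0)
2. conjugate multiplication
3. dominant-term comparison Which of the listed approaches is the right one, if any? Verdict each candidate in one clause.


Technique: no special technique — nothing blocks direct substitution at 0: plug in and finish.
- l'Hôpital's rule (0/0) — substituting the point gives a finite value outright — there is no indeterminate clash to repair.
- conjugate multiplication: no difference of divergent radicals appears, so rationalizing has nothing to cancel.
- dominant-term comparison: no dominant power emerges to decide the limit by degree comparison.


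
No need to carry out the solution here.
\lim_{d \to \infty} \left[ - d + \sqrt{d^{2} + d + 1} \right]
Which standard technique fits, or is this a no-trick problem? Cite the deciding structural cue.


Diagnosis: conjugate multiplication — this difference gives up after one conjugate multiplication — the radical structure cancels against its conjugate.


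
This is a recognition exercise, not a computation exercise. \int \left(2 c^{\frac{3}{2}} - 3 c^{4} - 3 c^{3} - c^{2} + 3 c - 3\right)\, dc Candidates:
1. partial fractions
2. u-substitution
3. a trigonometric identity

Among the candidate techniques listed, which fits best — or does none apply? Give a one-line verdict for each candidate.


Verdict: no special technique — every term is a constant multiple of a power of c; term-wise power-rule integration needs no preliminary transformation.
- partial fractions: the expression is not a ratio of polynomials that decomposes further.
- u-substitution — no subexpression of the integrand serves as a whole-integral substitution inner — individual terms may offer their own, but none carries its derivative as a factor of the full integrand; a working change of variable would have to be constructed from outside the expression.
- a trigonometric identity — no sine or cosine appears, so there is nothing for a trigonometric identity to act on.


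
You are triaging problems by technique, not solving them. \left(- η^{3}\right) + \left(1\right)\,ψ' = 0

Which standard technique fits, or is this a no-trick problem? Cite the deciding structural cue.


Verdict: no special technique — solved for the derivative, ψ never appears on the right — this is a direct integration in η, not a differential-equations problem at heart.


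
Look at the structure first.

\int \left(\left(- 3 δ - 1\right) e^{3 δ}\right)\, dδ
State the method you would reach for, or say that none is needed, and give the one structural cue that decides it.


Verdict: integration by parts — differentiate - 3 δ - 1, integrate e^{3 δ}: each pass lowers the polynomial degree, so parts terminates.


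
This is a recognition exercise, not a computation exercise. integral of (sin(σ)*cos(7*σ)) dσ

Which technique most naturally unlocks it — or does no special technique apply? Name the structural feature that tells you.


Diagnosis: a trigonometric identity — two sinusoids at different rates multiply in sin(σ)*cos(7*σ); the product-to-sum identity uncouples them.


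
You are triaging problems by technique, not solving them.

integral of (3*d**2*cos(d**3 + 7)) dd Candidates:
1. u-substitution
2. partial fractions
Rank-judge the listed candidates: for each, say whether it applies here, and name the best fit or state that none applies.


Method: u-substitution — gathered as a product, the integrand carries the factor 3*d**2 — up to a constant, the derivative of the inner expression d**3 + 7 — so u = d**3 + 7 collapses the integral.
- u-substitution — applies; the problem has the shape this method handles.
- partial fractions: there is no rational-function structure to decompose.


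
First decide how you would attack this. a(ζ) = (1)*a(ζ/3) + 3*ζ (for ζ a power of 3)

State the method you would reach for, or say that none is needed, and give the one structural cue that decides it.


Technique: the master substitution — recursion at ζ/3 is multiplicative in the index; logarithmic reindexing via ζ = 3^m linearizes it.


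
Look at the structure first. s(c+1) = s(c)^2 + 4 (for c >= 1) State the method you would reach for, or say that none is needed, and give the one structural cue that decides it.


Method: no special technique — the update rule curves (it is not linear in the unknown sequence), so no superposition-based closed form attaches — iterate or study it directly.


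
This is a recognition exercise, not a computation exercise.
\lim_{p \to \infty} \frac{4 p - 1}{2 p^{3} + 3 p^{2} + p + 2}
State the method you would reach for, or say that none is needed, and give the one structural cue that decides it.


Diagnosis: dominant-term comparison — growth-rate triage: the leading powers of p decide the limit, everything else is noise. l'Hôpital's at-infinity variant applies to the expression viewed as a single quotient; the leading-term comparison is the direct route.


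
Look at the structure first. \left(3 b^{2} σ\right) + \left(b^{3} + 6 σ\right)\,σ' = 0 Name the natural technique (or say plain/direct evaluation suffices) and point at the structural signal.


Method: the exact-equation method — the cross partial derivatives of 3 b^{2} σ and b^{3} + 6 σ agree, so the left side is the total differential of one potential in b and σ.


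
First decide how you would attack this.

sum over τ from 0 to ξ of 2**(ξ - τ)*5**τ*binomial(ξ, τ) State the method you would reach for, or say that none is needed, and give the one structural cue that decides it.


Technique: the binomial theorem — binomial coefficients against complementary powers of 5 and 2: recognize the binomial expansion and resum.


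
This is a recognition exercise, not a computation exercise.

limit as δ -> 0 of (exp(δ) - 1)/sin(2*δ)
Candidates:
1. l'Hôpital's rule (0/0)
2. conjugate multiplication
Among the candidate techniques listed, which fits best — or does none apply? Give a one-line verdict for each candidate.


Verdict: l'Hôpital's rule (0/0) — plug in 0: top and bottom both hit zero, so differentiate each and retry. Known elementary limits would finish this too — the rule just bypasses the case analysis.
- l'Hôpital's rule (0/0) — yes — fits the structure here.
- conjugate multiplication — there is no infinity-minus-infinity radical difference to rationalize.


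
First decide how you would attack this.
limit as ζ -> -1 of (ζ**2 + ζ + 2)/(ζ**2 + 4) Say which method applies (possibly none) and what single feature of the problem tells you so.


Best approach: no special technique — no zero denominators, no indeterminate clash at -1 — substitute and read off the value.


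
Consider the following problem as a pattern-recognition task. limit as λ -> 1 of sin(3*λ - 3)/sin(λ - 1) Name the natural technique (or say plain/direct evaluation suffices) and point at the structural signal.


Best approach: l'Hôpital's rule (0/0) — the 0/0 form at 1 is the signature situation for l'Hôpital's rule. The standard small-argument limits would also carry it; the rule is the systematic route.


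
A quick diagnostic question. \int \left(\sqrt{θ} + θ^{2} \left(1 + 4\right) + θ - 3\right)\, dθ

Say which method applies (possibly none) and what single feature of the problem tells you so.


Technique: no special technique — nothing composite, nothing rational, nothing trigonometric — each constant-multiple power of θ integrates by the power rule alone.


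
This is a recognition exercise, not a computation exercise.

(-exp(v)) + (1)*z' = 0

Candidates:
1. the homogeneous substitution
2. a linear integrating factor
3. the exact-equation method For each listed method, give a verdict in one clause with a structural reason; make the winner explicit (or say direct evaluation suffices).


Verdict: no special technique — the slope is a pure function of v; integrate both sides and be done.
- the homogeneous substitution: the slope changes under joint rescaling, failing the degree-zero test.
- a linear integrating factor: the linear template holds only trivially here (the unknown is absent, so the coefficient is zero) — the method is not the natural label.
- the exact-equation method — with the unknown absent from both coefficients, the cross-partial test holds emptily — nothing for the exact method to work on.


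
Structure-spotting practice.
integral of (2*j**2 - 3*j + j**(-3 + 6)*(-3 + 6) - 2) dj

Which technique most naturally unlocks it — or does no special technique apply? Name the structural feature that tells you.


Verdict: no special technique — the integrand is a sum of constant multiples of powers of j — integrate term by term.


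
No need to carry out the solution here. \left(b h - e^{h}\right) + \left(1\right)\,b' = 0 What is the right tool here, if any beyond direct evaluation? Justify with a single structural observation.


Best approach: a linear integrating factor — linear in the unknown with genuine forcing: multiply through by the exponential of the integrated coefficient and the left side closes into one derivative.


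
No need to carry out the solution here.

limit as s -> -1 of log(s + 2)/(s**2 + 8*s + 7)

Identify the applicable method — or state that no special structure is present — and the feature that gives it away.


Technique: l'Hôpital's rule (0/0) — plug in -1: top and bottom both hit zero, so differentiate each and retry. Known elementary limits would finish this too — the rule just bypasses the case analysis.


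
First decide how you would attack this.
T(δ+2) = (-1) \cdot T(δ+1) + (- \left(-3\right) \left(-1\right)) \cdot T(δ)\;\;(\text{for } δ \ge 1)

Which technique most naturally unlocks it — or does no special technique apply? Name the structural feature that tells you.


Technique: the characteristic-root method — shift-invariance with fixed coefficients calls for exponential trials; the characteristic polynomial finds every r^δ.


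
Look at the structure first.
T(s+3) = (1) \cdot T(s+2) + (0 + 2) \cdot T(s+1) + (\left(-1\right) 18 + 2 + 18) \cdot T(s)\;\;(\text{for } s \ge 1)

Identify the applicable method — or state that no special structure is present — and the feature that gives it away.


Technique: the characteristic-root method — constant coefficients and linearity mean the ansatz r^s reduces it to solving the characteristic polynomial.


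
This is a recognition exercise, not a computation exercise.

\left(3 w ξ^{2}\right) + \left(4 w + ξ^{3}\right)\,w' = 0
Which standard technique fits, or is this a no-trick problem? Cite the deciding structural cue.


Method: the exact-equation method — equality of cross partials is the green light — assemble the potential function term by term.


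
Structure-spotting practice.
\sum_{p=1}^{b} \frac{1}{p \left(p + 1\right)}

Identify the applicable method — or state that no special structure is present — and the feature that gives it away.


Technique: telescoping — \frac{1}{p \left(p + 1\right)} hides a difference of shifted reciprocals — decompose it and the middle of the sum vanishes.


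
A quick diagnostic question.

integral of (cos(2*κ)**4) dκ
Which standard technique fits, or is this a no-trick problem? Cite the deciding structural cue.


Technique: a trigonometric identity — cos(2*κ)**4 is the textbook power-reduction case — identities first, antiderivatives second.


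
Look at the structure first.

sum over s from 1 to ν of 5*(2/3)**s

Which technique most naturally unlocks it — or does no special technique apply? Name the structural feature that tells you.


Technique: the geometric series formula — consecutive terms stand in a fixed index-free ratio — the geometric sum formula closes it.


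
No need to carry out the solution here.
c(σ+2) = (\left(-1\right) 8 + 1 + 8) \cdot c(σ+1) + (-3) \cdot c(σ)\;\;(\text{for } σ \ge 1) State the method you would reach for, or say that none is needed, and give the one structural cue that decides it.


Method: the characteristic-root method — this is the constant-coefficient homogeneous case — the whole solution in σ reduces to a polynomial's roots.


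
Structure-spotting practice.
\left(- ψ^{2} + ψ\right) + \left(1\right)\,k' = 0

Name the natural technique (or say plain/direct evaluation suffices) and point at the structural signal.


Verdict: no special technique — the slope is a pure function of ψ; integrate both sides and be done.


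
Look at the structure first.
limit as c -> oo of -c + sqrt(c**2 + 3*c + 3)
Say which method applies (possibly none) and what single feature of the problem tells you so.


Technique: conjugate multiplication — turning the difference into a conjugate-rationalized ratio makes the limit readable.


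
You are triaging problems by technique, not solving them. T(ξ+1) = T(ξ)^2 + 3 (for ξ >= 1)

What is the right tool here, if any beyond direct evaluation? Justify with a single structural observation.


Method: no special technique — the map from one term to the next is curved, not linear, so linear closed-form machinery does not attach.


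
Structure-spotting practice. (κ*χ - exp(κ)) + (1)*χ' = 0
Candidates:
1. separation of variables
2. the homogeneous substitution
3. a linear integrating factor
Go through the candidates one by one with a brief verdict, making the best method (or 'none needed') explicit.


Best approach: a linear integrating factor — first power of χ, nonzero forcing: the integrating-factor recipe applies verbatim with p = κ.
- separation of variables: no division isolates the independent variable from the unknown.
- the homogeneous substitution — the slope changes under joint rescaling, failing the degree-zero test.
- a linear integrating factor: a fit — the right tool for this form.


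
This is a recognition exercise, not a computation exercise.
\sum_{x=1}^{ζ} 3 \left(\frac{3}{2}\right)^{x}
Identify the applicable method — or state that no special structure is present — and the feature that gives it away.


Verdict: the geometric series formula — check a ratio of consecutive terms: it is \frac{3}{2}, independent of the index, so the geometric formula closes the sum.


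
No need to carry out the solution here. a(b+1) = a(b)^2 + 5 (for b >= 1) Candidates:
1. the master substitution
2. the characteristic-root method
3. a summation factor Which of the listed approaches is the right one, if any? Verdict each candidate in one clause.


Diagnosis: no special technique — the recurrence is nonlinear in the sequence values; study it directly, no linear machinery applies.
- the master substitution — the recursive argument is a shift of the index, not a fixed fraction of it.
- the characteristic-root method: nonlinearity rules out exponential-mode superposition from the start.
- a summation factor: no summation factor applies — the rule is not linear in the sequence values.


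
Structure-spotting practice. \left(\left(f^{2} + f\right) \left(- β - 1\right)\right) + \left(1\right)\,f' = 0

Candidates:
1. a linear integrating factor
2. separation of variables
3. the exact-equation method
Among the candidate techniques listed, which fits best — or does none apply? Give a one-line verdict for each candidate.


Best approach: separation of variables — separating collects all f-dependence with the derivative and leaves all β-dependence opposite: variables separate. A Bernoulli rewrite would carry it as the equation stands — separating the variables needs no rearrangement either.
- a linear integrating factor — the unknown enters nonlinearly (through a power, a denominator, or a transcendental function), which the linear integrating-factor recipe cannot absorb as-is — any repair would come from a preliminary substitution, not the factor.
- separation of variables — applicable, and directly so.
- the exact-equation method: the cross partial derivatives disagree, so no single potential exists.


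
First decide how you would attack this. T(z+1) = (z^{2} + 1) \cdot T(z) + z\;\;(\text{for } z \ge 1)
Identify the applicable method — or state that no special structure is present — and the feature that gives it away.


Method: a summation factor — an index-dependent multiplier z^{2} + 1 rules out characteristic roots; a summation factor converts it to a pure difference.


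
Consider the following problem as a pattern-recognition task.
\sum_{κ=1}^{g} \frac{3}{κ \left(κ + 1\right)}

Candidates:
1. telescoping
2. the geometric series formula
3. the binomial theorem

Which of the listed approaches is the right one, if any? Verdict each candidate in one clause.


Technique: telescoping — the summand \frac{3}{κ \left(κ + 1\right)} decomposes into fractions whose poles differ by an integer shift — the series collapses.
- telescoping — yes — fits the structure here.
- the geometric series formula — the term-to-term ratio changes with the index, so the geometric formula cannot close it.
- the binomial theorem: the terms do not reassemble into a binomial power.


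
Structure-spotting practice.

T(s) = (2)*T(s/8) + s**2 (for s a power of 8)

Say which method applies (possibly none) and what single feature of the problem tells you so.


Best approach: the master substitution — the argument shrinks by the factor 8, so measure the index on a logarithmic scale and the recursion becomes a shift.


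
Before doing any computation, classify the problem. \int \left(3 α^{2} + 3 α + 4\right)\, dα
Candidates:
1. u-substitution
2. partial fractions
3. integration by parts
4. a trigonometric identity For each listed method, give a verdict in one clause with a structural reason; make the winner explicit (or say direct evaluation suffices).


Diagnosis: no special technique — a term-by-term power-rule job in α; no substitution or rearrangement earns its keep here.
- u-substitution: any workable substitution here is cosmetic — the integrand is already in directly integrable form.
- partial fractions: the expression is not a ratio of polynomials that decomposes further.
- integration by parts — splitting off a factor buys nothing — the integrand integrates directly without parts.
- a trigonometric identity: no sine or cosine appears, so there is nothing for a trigonometric identity to act on.


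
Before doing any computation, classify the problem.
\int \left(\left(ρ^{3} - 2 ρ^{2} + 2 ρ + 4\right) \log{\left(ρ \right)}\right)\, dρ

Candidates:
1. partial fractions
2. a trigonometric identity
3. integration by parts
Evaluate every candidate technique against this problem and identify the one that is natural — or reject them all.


Method: integration by parts — logs resist antidifferentiation but differentiate beautifully; pair \log{\left(ρ \right)} with the polynomial ρ^{3} - 2 ρ^{2} + 2 ρ + 4 via parts.
- partial fractions: the expression is not a ratio of polynomials that decomposes further.
- a trigonometric identity: with no trigonometric functions present, identity rewriting has no target.
- integration by parts: a fit — the right tool for this form.


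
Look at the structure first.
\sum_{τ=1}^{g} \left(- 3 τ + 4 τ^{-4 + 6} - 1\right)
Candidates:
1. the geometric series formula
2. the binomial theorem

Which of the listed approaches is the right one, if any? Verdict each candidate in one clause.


Technique: no special technique — the sum is polynomial through and through; closed forms for each power of τ finish it directly.
- the geometric series formula — the term-to-term ratio drifts with the index — the one thing the geometric formula cannot absorb.
- the binomial theorem: the terms do not reassemble into a binomial power.


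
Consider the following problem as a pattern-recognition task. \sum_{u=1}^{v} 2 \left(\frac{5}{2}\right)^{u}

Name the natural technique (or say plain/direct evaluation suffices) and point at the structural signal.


Diagnosis: the geometric series formula — each summand is the previous one scaled by \frac{5}{2}; that constant multiplier is itself the geometric structure.


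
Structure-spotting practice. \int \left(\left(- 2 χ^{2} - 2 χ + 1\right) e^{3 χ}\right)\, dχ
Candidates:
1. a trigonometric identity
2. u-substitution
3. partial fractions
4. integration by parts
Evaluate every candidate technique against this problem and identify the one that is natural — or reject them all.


Verdict: integration by parts — differentiate - 2 χ^{2} - 2 χ + 1, integrate e^{3 χ}: each pass lowers the polynomial degree, so parts terminates.
- a trigonometric identity: there is no trigonometric structure at all — the integrand carries no sine or cosine to rewrite.
- u-substitution: no subexpression of the integrand serves as a whole-integral substitution inner — individual terms may offer their own, but none carries its derivative as a factor of the full integrand; a working change of variable would have to be constructed from outside the expression.
- partial fractions — the expression is not a ratio of polynomials that decomposes further.
- integration by parts — applies; the problem has the shape this method handles.


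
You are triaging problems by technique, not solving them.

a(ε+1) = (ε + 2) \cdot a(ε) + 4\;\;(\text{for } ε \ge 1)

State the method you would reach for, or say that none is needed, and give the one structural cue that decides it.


Method: a summation factor — because the multiplier ε + 2 is index-dependent, divide through by its running product and sum the resulting differences.


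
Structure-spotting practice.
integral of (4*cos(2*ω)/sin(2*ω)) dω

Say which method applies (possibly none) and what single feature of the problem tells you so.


Diagnosis: u-substitution — set u = sin(2*ω): a constant multiple of its derivative, namely 4*cos(2*ω), is present as a factor once the integrand is collected, so the du is sitting there waiting.


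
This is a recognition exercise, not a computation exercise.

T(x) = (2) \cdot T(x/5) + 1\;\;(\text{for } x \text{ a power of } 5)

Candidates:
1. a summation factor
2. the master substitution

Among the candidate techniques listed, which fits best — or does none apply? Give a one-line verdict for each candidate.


Technique: the master substitution — the argument contracts 5-fold per step: reindex x exponentially and solve the linear recurrence in the new index.
- a summation factor — a divided-index call is outside the fixed-shift first-order family a summation factor normalizes.
- the master substitution: yes, a natural case for it.


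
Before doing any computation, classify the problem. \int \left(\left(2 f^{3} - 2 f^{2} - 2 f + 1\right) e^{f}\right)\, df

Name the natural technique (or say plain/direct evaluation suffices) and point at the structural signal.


Diagnosis: integration by parts — the integrand splits as 2 f^{3} - 2 f^{2} - 2 f + 1 times e^{f} — repeatedly differentiating the polynomial part kills it, which is the parts ladder.


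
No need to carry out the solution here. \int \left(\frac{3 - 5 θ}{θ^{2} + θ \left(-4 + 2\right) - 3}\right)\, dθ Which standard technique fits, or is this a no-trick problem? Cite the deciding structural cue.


Best approach: partial fractions — each factor of (θ^{2} + θ \left(-4 + 2\right) - 3) owns one elementary piece of the integrand — separate them and integrate piecewise.


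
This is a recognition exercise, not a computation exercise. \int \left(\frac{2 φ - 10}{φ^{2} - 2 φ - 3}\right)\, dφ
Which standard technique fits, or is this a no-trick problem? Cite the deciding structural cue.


Verdict: partial fractions — rational integrand, reducible denominator φ^{2} - 2 φ - 3: decompose first, integrate second.


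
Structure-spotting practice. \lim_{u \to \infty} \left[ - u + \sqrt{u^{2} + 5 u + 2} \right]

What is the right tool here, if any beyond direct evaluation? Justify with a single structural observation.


Method: conjugate multiplication — two divergent pieces with a minus sign between them and a radical in the mix: rationalize \sqrt{u^{2} + 5 u + 2} - u before any limit law applies.


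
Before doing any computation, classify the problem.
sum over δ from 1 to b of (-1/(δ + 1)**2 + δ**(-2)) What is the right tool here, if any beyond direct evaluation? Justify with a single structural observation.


Best approach: telescoping — this sum is a zipper: each term contributes δ**(-2) and removes the next index's value, which the following term puts back, closing term by term.


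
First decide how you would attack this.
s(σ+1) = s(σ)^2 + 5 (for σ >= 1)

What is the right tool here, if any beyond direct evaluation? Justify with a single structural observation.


Method: no special technique — nonlinear feedback in the recursion rules out every root- or factor-based technique.


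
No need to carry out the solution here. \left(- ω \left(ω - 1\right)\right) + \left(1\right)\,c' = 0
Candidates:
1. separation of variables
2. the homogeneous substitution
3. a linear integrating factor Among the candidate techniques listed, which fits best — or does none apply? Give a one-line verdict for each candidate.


Best approach: no special technique — the slope is a function of ω alone, so integrate both sides directly.
- separation of variables — any separation here is vacuous (nothing depends on the unknown); direct integration is the honest label.
- the homogeneous substitution: solved for the derivative, the right side changes under joint scaling of the two variables.
- a linear integrating factor: the linear template holds only trivially here (the unknown is absent, so the coefficient is zero) — the method is not the natural label.


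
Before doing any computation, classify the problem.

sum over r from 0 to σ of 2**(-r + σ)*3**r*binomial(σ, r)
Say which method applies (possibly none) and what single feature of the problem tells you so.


Diagnosis: the binomial theorem — the summand is term r of a binomial expansion in 3 and 2; the whole sum is a single power.


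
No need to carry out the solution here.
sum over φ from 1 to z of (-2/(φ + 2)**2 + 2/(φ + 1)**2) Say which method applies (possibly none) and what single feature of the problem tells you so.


Method: telescoping — each term adds 2/(φ + 1)**2 and subtracts the same expression advanced one index; that subtracted piece cancels against the next term's added copy — only the boundary terms survive.


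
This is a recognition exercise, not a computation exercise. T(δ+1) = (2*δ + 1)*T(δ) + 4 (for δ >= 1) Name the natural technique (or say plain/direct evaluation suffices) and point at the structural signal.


Diagnosis: a summation factor — rescale the sequence by the product of the weights 2*δ + 1 so far — the recurrence collapses to a plain running sum.


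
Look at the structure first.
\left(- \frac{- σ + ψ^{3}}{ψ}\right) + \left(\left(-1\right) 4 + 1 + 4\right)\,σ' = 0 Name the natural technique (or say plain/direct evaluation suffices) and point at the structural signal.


Technique: a linear integrating factor — linear in the unknown with genuine forcing: multiply through by the exponential of the integrated coefficient and the left side closes into one derivative.


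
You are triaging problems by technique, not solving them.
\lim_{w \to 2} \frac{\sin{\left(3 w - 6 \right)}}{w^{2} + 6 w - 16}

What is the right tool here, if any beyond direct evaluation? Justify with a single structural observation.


Technique: l'Hôpital's rule (0/0) — plug in 2: top and bottom both hit zero, so differentiate each and retry. Known elementary limits would finish this too — the rule just bypasses the case analysis.


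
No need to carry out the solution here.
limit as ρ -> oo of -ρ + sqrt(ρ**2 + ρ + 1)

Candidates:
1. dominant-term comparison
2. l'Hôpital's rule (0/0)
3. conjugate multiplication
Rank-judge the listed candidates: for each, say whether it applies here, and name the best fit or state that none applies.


Best approach: conjugate multiplication — the ∞ − ∞ radical form is the exact trigger for the conjugate maneuver.
- dominant-term comparison: this limit is not decided by comparing polynomial growth at infinity.
- l'Hôpital's rule (0/0): the expression is a difference driving to ∞ − ∞, not a 0/0 quotient — there is no ratio for the rule to differentiate.
- conjugate multiplication — yes — fits the structure here.


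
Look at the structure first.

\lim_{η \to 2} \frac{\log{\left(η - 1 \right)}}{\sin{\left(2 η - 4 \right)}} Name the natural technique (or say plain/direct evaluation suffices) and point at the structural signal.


Best approach: l'Hôpital's rule (0/0) — substituting 2 gives 0 over 0; differentiate top and bottom once and re-evaluate. A first-order expansion at the point is an equally standard path; the rule packages it.


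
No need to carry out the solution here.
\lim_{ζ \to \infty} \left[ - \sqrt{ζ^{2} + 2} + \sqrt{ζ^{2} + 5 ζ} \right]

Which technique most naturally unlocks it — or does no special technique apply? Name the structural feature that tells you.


Technique: conjugate multiplication — an infinity-minus-infinity difference with a surviving radical — multiply by the conjugate to cancel the divergence.


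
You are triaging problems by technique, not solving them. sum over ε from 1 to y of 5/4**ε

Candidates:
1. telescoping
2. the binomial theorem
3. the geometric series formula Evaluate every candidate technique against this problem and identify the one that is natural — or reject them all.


Diagnosis: the geometric series formula — consecutive terms stand in a fixed index-free ratio — the geometric sum formula closes it.
- telescoping: the terms as presented offer no neighboring cancellation — a telescoping rewrite may exist, but the displayed structure does not hand one over.
- the binomial theorem: no binomial coefficients pair with matched powers.
- the geometric series formula — yes, a natural case for it.


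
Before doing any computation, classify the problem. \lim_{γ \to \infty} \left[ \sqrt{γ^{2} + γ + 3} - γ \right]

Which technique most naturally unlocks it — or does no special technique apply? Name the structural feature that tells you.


Technique: conjugate multiplication — the difference \sqrt{γ^{2} + γ + 3} - γ is an ∞ − ∞ stalemate; its conjugate partner breaks the tie.


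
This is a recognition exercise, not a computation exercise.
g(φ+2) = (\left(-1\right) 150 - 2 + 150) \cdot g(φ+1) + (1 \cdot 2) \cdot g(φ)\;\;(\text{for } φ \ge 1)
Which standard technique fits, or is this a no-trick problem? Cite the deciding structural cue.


Best approach: the characteristic-root method — this is the constant-coefficient homogeneous case — the whole solution in φ reduces to a polynomial's roots.


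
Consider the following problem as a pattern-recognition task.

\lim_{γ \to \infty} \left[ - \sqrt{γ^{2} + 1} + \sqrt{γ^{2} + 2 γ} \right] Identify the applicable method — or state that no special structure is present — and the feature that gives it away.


Verdict: conjugate multiplication — \sqrt{γ^{2} + 2 γ} and \sqrt{γ^{2} + 1} both blow up, but their difference is tame once the conjugate rationalizes it.


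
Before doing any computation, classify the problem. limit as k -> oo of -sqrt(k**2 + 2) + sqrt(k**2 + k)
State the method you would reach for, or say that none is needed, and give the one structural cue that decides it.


Method: conjugate multiplication — an infinity-minus-infinity difference with a surviving radical — multiply by the conjugate to cancel the divergence.


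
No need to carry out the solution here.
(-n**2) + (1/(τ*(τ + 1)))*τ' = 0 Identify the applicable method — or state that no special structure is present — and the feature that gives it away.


Best approach: separation of variables — all dependence on the two variables factors apart, the defining separable shape. This doubles as a Bernoulli equation in the unknown as written; dividing and integrating works on it directly.


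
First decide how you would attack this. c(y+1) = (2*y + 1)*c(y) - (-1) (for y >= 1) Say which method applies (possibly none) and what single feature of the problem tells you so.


Verdict: a summation factor — an index-dependent multiplier 2*y + 1 rules out characteristic roots; a summation factor converts it to a pure difference.


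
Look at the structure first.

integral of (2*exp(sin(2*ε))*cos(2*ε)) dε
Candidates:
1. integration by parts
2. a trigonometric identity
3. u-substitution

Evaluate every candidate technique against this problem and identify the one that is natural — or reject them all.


Verdict: u-substitution — collected, the integrand has one factor that is, up to a constant, the derivative of an inner expression the rest depends on — substitute for that inner expression.
- integration by parts — no split into a nonconstant polynomial times one of the standard kernels — exp, sine, or cosine of a linear argument, or a logarithm — applies here.
- a trigonometric identity: no even trigonometric power and no product of distinct frequencies to rewrite.
- u-substitution — applies; the problem has the shape this method handles.


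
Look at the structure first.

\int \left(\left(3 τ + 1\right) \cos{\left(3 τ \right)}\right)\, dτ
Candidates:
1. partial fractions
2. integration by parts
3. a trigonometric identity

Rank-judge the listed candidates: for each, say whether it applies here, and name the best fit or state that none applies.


Method: integration by parts — a polynomial 3 τ + 1 against the kernel \cos{\left(3 τ \right)} is the signature bounded-ladder case for integration by parts.
- partial fractions — there is no rational-function structure to decompose.
- integration by parts: applicable, and directly so.
- a trigonometric identity — the trigonometric factor has no even power to reduce and no cross-frequency product to convert — the standard power-reduction and product-to-sum identities do not engage it.


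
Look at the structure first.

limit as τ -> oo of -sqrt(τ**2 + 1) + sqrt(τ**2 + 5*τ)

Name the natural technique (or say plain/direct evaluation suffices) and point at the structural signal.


Best approach: conjugate multiplication — sqrt(τ**2 + 5*τ) and sqrt(τ**2 + 1) both blow up, but their difference is tame once the conjugate rationalizes it.


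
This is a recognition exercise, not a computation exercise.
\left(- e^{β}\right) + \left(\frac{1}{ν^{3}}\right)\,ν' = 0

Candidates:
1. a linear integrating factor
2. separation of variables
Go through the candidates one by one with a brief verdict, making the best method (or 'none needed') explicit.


Technique: separation of variables — one side of the product carries the independent variable, the other the unknown — the textbook separation shape.
- a linear integrating factor: a nonlinear term in the unknown puts this outside the integrating-factor template.
- separation of variables: applies; the problem has the shape this method handles.


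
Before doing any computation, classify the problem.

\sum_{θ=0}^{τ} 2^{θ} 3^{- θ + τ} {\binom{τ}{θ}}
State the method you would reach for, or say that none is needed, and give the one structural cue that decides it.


Best approach: the binomial theorem — terms weighting {\binom{τ}{θ}} against matched powers of 2 and 3 reassemble into (2 + 3)^τ by the binomial theorem.


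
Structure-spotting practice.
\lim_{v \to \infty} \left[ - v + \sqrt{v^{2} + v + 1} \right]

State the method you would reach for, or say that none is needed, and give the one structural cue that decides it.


Technique: conjugate multiplication — two divergent pieces with a minus sign between them and a radical in the mix: rationalize \sqrt{v^{2} + v + 1} - v before any limit law applies.


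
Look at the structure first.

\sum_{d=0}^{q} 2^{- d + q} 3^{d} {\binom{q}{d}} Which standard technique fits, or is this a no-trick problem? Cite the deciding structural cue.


Diagnosis: the binomial theorem — {\binom{q}{d}} weighting matched powers of 3 and 2 is the expanded form of (3 + 2)^q — fold it back up.


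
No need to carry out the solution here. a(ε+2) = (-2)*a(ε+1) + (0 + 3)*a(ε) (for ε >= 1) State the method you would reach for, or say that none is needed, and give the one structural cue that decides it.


Best approach: the characteristic-root method — no index-dependence in the weights and nothing inhomogeneous: classic characteristic-equation setup.


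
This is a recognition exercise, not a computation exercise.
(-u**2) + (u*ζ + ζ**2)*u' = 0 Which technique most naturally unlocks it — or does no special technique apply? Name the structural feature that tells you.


Technique: the homogeneous substitution — solved for the derivative, the right side is unchanged under scaling ζ and u together — it depends only on the ratio u/ζ, so substitute a single ratio variable. Rewriting — with the variables' roles exchanged where the shape demands it — would expose a Bernoulli structure too; the homogeneous substitution simply reads the degrees directly.


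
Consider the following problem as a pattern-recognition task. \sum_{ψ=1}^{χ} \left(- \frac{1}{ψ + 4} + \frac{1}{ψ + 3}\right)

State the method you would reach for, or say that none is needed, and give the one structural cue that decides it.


Best approach: telescoping — each term adds \frac{1}{ψ + 3} and subtracts the same expression advanced one index; that subtracted piece cancels against the next term's added copy — only the boundary terms survive.


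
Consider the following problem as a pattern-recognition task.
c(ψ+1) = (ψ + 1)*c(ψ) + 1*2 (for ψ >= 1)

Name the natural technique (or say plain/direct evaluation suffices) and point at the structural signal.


Method: a summation factor — rescale the sequence by the product of the weights ψ + 1 so far — the recurrence collapses to a plain running sum.


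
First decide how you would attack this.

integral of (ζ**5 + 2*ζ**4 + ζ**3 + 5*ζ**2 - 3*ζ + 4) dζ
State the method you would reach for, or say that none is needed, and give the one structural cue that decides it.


Verdict: no special technique — scan for structure and find none: constant multiples of powers of ζ, integrate directly.


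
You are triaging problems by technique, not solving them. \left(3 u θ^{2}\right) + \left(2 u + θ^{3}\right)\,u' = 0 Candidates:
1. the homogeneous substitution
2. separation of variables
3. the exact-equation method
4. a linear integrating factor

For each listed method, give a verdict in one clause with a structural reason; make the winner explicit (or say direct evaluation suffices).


Method: the exact-equation method — equality of cross partials is the green light — assemble the potential function term by term.
- the homogeneous substitution: the ratio substitution does not collapse this equation.
- separation of variables — the two dependences are entangled, not a clean product of one-variable pieces.
- the exact-equation method — yes, a natural case for it.
- a linear integrating factor — the unknown enters nonlinearly (through a power, a denominator, or a transcendental function), which the linear integrating-factor recipe cannot absorb as-is — any repair would come from a preliminary substitution, not the factor.
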